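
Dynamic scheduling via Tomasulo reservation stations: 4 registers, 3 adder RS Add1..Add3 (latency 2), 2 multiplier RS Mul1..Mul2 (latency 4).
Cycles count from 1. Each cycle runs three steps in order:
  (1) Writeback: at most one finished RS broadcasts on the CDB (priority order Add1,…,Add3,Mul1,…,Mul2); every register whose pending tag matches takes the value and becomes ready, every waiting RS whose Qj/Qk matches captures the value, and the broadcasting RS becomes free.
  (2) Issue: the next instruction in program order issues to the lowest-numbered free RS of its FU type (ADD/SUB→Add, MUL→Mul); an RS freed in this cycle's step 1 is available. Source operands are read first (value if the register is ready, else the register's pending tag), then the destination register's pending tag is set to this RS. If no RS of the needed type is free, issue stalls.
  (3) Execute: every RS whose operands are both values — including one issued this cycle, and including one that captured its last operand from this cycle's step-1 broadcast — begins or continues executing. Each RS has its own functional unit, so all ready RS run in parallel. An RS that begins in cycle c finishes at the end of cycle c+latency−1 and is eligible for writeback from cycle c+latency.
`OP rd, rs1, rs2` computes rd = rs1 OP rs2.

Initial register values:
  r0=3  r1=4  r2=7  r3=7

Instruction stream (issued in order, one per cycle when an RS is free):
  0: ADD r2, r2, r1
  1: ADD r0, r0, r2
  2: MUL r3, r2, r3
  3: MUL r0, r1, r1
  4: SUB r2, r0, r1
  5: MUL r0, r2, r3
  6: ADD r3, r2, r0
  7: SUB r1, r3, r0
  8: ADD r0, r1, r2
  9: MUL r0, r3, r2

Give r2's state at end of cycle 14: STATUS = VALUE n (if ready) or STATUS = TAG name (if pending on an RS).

STATUS = VALUE 12

  c1: issue ADD r2<-Add1  regs: r0:3,r1:4,r2:Add1,r3:7
  c2: issue ADD r0<-Add2  regs: r0:Add2,r1:4,r2:Add1,r3:7
  c3: CDB Add1=11; issue MUL r3<-Mul1  regs: r0:Add2,r1:4,r2:11,r3:Mul1
  c4: issue MUL r0<-Mul2  regs: r0:Mul2,r1:4,r2:11,r3:Mul1
  c5: CDB Add2=14; issue SUB r2<-Add1  regs: r0:Mul2,r1:4,r2:Add1,r3:Mul1
  c6: stall  regs: r0:Mul2,r1:4,r2:Add1,r3:Mul1
  c7: CDB Mul1=77; issue MUL r0<-Mul1  regs: r0:Mul1,r1:4,r2:Add1,r3:77
  c8: CDB Mul2=16; issue ADD r3<-Add2  regs: r0:Mul1,r1:4,r2:Add1,r3:Add2
  c9: issue SUB r1<-Add3  regs: r0:Mul1,r1:Add3,r2:Add1,r3:Add2
  c10: CDB Add1=12; issue ADD r0<-Add1  regs: r0:Add1,r1:Add3,r2:12,r3:Add2
  c11: issue MUL r0<-Mul2  regs: r0:Mul2,r1:Add3,r2:12,r3:Add2
  c12: -  regs: r0:Mul2,r1:Add3,r2:12,r3:Add2
  c13: -  regs: r0:Mul2,r1:Add3,r2:12,r3:Add2
  c14: CDB Mul1=924  regs: r0:Mul2,r1:Add3,r2:12,r3:Add2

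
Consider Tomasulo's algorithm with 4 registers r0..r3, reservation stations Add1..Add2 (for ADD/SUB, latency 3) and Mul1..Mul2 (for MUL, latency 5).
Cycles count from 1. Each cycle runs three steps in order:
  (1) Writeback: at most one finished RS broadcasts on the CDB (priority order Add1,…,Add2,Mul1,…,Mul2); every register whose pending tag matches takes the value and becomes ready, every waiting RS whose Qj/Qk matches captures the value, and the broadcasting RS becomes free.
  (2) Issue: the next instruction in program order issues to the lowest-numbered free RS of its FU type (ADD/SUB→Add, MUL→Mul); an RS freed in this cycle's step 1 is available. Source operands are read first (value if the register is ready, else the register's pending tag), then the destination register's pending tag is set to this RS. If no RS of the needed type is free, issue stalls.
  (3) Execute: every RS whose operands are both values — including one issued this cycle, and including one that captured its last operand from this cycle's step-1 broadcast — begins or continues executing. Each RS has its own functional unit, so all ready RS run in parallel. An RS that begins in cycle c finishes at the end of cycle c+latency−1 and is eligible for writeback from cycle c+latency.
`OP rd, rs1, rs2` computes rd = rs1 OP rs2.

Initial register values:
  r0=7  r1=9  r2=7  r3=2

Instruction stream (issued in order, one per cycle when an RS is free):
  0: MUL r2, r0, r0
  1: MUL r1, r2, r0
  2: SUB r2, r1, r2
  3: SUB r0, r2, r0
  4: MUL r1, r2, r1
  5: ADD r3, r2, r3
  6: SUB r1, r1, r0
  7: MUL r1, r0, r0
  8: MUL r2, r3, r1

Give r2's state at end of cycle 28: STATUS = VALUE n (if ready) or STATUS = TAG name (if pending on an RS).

STATUS = VALUE 24381224

c1: issue MUL r2<-Mul1 | r0:7,r1:9,r2:Mul1,r3:2
c2: issue MUL r1<-Mul2 | r0:7,r1:Mul2,r2:Mul1,r3:2
c3: issue SUB r2<-Add1 | r0:7,r1:Mul2,r2:Add1,r3:2
c4: issue SUB r0<-Add2 | r0:Add2,r1:Mul2,r2:Add1,r3:2
c5: stall | r0:Add2,r1:Mul2,r2:Add1,r3:2
c6: CDB Mul1=49; issue MUL r1<-Mul1 | r0:Add2,r1:Mul1,r2:Add1,r3:2
c7: stall | r0:Add2,r1:Mul1,r2:Add1,r3:2
c8: stall | r0:Add2,r1:Mul1,r2:Add1,r3:2
c9: stall | r0:Add2,r1:Mul1,r2:Add1,r3:2
c10: stall | r0:Add2,r1:Mul1,r2:Add1,r3:2
c11: CDB Mul2=343; stall | r0:Add2,r1:Mul1,r2:Add1,r3:2
c12: stall | r0:Add2,r1:Mul1,r2:Add1,r3:2
c13: stall | r0:Add2,r1:Mul1,r2:Add1,r3:2
c14: CDB Add1=294; issue ADD r3<-Add1 | r0:Add2,r1:Mul1,r2:294,r3:Add1
c15: stall | r0:Add2,r1:Mul1,r2:294,r3:Add1
c16: stall | r0:Add2,r1:Mul1,r2:294,r3:Add1
c17: CDB Add1=296; issue SUB r1<-Add1 | r0:Add2,r1:Add1,r2:294,r3:296
c18: CDB Add2=287; issue MUL r1<-Mul2 | r0:287,r1:Mul2,r2:294,r3:296
c19: CDB Mul1=100842; issue MUL r2<-Mul1 | r0:287,r1:Mul2,r2:Mul1,r3:296
c20: - | r0:287,r1:Mul2,r2:Mul1,r3:296
c21: - | r0:287,r1:Mul2,r2:Mul1,r3:296
c22: CDB Add1=100555 | r0:287,r1:Mul2,r2:Mul1,r3:296
c23: CDB Mul2=82369 | r0:287,r1:82369,r2:Mul1,r3:296
c24: - | r0:287,r1:82369,r2:Mul1,r3:296
c25: - | r0:287,r1:82369,r2:Mul1,r3:296
c26: - | r0:287,r1:82369,r2:Mul1,r3:296
c27: - | r0:287,r1:82369,r2:Mul1,r3:296
c28: CDB Mul1=24381224 | r0:287,r1:82369,r2:24381224,r3:296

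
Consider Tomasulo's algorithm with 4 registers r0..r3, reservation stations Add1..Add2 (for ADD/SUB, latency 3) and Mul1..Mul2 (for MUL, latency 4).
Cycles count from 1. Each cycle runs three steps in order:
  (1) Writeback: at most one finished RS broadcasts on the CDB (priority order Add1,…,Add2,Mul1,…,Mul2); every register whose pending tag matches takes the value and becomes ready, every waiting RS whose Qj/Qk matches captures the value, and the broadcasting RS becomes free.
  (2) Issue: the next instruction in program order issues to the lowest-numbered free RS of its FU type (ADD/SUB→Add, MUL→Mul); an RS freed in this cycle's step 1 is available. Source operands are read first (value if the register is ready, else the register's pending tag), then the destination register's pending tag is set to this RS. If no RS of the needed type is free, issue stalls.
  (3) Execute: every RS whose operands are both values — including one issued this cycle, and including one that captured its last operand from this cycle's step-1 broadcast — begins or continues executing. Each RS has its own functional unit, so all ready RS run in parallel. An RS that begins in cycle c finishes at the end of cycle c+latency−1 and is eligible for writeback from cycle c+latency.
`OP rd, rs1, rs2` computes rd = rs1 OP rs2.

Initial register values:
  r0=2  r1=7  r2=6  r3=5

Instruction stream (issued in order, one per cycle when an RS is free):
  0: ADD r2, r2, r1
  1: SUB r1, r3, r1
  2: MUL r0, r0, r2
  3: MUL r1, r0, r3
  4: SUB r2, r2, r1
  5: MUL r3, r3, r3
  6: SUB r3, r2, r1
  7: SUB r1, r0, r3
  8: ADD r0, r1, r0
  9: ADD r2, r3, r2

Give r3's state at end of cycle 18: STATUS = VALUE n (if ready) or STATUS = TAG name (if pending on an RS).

cycle 1: issue ADD r2<-Add1 // r0:2,r1:7,r2:Add1,r3:5
cycle 2: issue SUB r1<-Add2 // r0:2,r1:Add2,r2:Add1,r3:5
cycle 3: issue MUL r0<-Mul1 // r0:Mul1,r1:Add2,r2:Add1,r3:5
cycle 4: CDB Add1=13; issue MUL r1<-Mul2 // r0:Mul1,r1:Mul2,r2:13,r3:5
cycle 5: CDB Add2=-2; issue SUB r2<-Add1 // r0:Mul1,r1:Mul2,r2:Add1,r3:5
cycle 6: stall // r0:Mul1,r1:Mul2,r2:Add1,r3:5
cycle 7: stall // r0:Mul1,r1:Mul2,r2:Add1,r3:5
cycle 8: CDB Mul1=26; issue MUL r3<-Mul1 // r0:26,r1:Mul2,r2:Add1,r3:Mul1
cycle 9: issue SUB r3<-Add2 // r0:26,r1:Mul2,r2:Add1,r3:Add2
cycle 10: stall // r0:26,r1:Mul2,r2:Add1,r3:Add2
cycle 11: stall // r0:26,r1:Mul2,r2:Add1,r3:Add2
cycle 12: CDB Mul1=25; stall // r0:26,r1:Mul2,r2:Add1,r3:Add2
cycle 13: CDB Mul2=130; stall // r0:26,r1:130,r2:Add1,r3:Add2
cycle 14: stall // r0:26,r1:130,r2:Add1,r3:Add2
cycle 15: stall // r0:26,r1:130,r2:Add1,r3:Add2
cycle 16: CDB Add1=-117; issue SUB r1<-Add1 // r0:26,r1:Add1,r2:-117,r3:Add2
cycle 17: stall // r0:26,r1:Add1,r2:-117,r3:Add2
cycle 18: stall // r0:26,r1:Add1,r2:-117,r3:Add2

STATUS = TAG Add2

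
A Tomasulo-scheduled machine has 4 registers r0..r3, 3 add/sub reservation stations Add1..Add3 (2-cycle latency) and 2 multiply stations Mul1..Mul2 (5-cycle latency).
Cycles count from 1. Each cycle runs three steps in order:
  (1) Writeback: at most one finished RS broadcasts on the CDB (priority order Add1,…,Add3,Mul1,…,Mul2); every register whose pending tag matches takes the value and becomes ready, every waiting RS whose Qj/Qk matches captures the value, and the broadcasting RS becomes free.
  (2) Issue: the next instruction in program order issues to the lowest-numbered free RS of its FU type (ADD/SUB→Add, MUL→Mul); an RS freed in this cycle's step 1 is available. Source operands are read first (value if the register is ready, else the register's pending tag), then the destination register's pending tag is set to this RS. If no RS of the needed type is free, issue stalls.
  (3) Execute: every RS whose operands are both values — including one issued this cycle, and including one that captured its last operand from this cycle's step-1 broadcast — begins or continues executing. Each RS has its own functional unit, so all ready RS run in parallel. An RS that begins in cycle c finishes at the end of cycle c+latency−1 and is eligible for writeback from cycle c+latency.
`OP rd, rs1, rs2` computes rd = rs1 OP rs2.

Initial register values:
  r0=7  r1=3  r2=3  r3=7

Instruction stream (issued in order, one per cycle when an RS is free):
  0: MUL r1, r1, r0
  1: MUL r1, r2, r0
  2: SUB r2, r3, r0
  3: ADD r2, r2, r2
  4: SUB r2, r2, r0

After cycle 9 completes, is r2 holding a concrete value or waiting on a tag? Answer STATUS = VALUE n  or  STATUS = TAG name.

STATUS = VALUE -7

cycle 1: issue MUL r1<-Mul1 // r0:7,r1:Mul1,r2:3,r3:7
cycle 2: issue MUL r1<-Mul2 // r0:7,r1:Mul2,r2:3,r3:7
cycle 3: issue SUB r2<-Add1 // r0:7,r1:Mul2,r2:Add1,r3:7
cycle 4: issue ADD r2<-Add2 // r0:7,r1:Mul2,r2:Add2,r3:7
cycle 5: CDB Add1=0; issue SUB r2<-Add1 // r0:7,r1:Mul2,r2:Add1,r3:7
cycle 6: CDB Mul1=21 // r0:7,r1:Mul2,r2:Add1,r3:7
cycle 7: CDB Add2=0 // r0:7,r1:Mul2,r2:Add1,r3:7
cycle 8: CDB Mul2=21 // r0:7,r1:21,r2:Add1,r3:7
cycle 9: CDB Add1=-7 // r0:7,r1:21,r2:-7,r3:7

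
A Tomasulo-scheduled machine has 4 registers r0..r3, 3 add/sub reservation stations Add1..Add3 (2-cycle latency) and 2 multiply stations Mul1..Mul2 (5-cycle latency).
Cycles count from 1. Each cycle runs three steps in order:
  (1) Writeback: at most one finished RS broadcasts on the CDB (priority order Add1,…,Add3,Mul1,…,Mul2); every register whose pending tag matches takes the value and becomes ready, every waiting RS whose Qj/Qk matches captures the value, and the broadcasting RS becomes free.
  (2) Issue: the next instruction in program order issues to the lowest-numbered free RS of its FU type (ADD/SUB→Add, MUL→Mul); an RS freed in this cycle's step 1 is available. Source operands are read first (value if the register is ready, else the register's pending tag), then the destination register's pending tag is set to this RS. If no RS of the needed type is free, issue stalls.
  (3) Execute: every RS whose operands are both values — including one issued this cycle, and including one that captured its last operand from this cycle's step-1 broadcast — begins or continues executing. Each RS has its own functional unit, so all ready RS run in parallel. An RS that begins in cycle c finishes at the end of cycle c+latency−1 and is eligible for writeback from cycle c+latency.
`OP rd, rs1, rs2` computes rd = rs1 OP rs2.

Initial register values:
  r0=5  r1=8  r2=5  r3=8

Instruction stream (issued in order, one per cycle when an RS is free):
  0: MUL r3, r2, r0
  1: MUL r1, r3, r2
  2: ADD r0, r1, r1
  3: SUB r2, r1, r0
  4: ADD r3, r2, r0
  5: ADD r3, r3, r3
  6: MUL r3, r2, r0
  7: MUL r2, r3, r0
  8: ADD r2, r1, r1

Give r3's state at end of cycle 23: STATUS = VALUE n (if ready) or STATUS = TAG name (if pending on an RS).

cycle 1: issue MUL r3<-Mul1 // r0:5,r1:8,r2:5,r3:Mul1
cycle 2: issue MUL r1<-Mul2 // r0:5,r1:Mul2,r2:5,r3:Mul1
cycle 3: issue ADD r0<-Add1 // r0:Add1,r1:Mul2,r2:5,r3:Mul1
cycle 4: issue SUB r2<-Add2 // r0:Add1,r1:Mul2,r2:Add2,r3:Mul1
cycle 5: issue ADD r3<-Add3 // r0:Add1,r1:Mul2,r2:Add2,r3:Add3
cycle 6: CDB Mul1=25; stall // r0:Add1,r1:Mul2,r2:Add2,r3:Add3
cycle 7: stall // r0:Add1,r1:Mul2,r2:Add2,r3:Add3
cycle 8: stall // r0:Add1,r1:Mul2,r2:Add2,r3:Add3
cycle 9: stall // r0:Add1,r1:Mul2,r2:Add2,r3:Add3
cycle 10: stall // r0:Add1,r1:Mul2,r2:Add2,r3:Add3
cycle 11: CDB Mul2=125; stall // r0:Add1,r1:125,r2:Add2,r3:Add3
cycle 12: stall // r0:Add1,r1:125,r2:Add2,r3:Add3
cycle 13: CDB Add1=250; issue ADD r3<-Add1 // r0:250,r1:125,r2:Add2,r3:Add1
cycle 14: issue MUL r3<-Mul1 // r0:250,r1:125,r2:Add2,r3:Mul1
cycle 15: CDB Add2=-125; issue MUL r2<-Mul2 // r0:250,r1:125,r2:Mul2,r3:Mul1
cycle 16: issue ADD r2<-Add2 // r0:250,r1:125,r2:Add2,r3:Mul1
cycle 17: CDB Add3=125 // r0:250,r1:125,r2:Add2,r3:Mul1
cycle 18: CDB Add2=250 // r0:250,r1:125,r2:250,r3:Mul1
cycle 19: CDB Add1=250 // r0:250,r1:125,r2:250,r3:Mul1
cycle 20: CDB Mul1=-31250 // r0:250,r1:125,r2:250,r3:-31250
cycle 21: - // r0:250,r1:125,r2:250,r3:-31250
cycle 22: - // r0:250,r1:125,r2:250,r3:-31250
cycle 23: - // r0:250,r1:125,r2:250,r3:-31250

STATUS = VALUE -31250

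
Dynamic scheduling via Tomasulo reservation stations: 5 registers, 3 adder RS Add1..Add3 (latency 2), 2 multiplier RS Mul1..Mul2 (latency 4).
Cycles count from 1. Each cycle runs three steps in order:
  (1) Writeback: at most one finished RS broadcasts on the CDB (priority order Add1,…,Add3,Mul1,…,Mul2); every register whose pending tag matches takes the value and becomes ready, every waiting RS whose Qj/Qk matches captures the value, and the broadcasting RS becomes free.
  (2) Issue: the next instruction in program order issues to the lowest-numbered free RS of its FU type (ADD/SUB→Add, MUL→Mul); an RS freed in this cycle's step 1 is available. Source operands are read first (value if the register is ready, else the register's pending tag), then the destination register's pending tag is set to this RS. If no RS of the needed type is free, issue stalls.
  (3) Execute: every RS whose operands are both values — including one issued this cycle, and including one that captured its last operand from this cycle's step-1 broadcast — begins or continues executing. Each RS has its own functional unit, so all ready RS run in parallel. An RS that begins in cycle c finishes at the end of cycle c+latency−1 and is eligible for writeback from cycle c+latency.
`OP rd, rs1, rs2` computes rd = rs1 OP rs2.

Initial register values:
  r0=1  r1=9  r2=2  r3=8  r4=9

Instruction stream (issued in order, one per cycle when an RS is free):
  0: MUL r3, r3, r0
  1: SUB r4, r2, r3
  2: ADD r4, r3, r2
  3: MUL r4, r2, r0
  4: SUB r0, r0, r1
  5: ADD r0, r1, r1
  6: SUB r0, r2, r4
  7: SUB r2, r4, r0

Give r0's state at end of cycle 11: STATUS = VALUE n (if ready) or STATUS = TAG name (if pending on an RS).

STATUS = TAG Add2

c1: issue MUL r3<-Mul1 | r0:1,r1:9,r2:2,r3:Mul1,r4:9
c2: issue SUB r4<-Add1 | r0:1,r1:9,r2:2,r3:Mul1,r4:Add1
c3: issue ADD r4<-Add2 | r0:1,r1:9,r2:2,r3:Mul1,r4:Add2
c4: issue MUL r4<-Mul2 | r0:1,r1:9,r2:2,r3:Mul1,r4:Mul2
c5: CDB Mul1=8; issue SUB r0<-Add3 | r0:Add3,r1:9,r2:2,r3:8,r4:Mul2
c6: stall | r0:Add3,r1:9,r2:2,r3:8,r4:Mul2
c7: CDB Add1=-6; issue ADD r0<-Add1 | r0:Add1,r1:9,r2:2,r3:8,r4:Mul2
c8: CDB Add2=10; issue SUB r0<-Add2 | r0:Add2,r1:9,r2:2,r3:8,r4:Mul2
c9: CDB Add1=18; issue SUB r2<-Add1 | r0:Add2,r1:9,r2:Add1,r3:8,r4:Mul2
c10: CDB Add3=-8 | r0:Add2,r1:9,r2:Add1,r3:8,r4:Mul2
c11: CDB Mul2=2 | r0:Add2,r1:9,r2:Add1,r3:8,r4:2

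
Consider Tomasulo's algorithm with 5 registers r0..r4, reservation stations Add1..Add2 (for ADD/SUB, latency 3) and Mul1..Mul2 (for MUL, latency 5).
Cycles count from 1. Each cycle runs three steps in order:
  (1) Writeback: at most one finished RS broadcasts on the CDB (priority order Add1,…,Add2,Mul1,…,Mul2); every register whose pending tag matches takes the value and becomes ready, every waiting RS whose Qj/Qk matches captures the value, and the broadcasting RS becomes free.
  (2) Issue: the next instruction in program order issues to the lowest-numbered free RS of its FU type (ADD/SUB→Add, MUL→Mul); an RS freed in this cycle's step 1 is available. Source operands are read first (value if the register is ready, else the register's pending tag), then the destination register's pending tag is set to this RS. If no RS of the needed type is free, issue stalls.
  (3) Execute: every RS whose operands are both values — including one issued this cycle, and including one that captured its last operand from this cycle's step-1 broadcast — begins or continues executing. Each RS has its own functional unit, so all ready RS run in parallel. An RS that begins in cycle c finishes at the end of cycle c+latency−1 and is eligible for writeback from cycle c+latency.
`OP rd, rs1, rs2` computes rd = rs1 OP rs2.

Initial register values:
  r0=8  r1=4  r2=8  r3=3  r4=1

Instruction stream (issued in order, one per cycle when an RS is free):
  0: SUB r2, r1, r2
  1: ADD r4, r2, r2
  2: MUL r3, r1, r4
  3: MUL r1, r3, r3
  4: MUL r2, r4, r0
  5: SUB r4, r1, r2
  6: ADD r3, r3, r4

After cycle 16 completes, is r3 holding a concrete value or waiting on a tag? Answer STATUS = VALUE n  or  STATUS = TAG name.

c1: issue SUB r2<-Add1 | r0:8,r1:4,r2:Add1,r3:3,r4:1
c2: issue ADD r4<-Add2 | r0:8,r1:4,r2:Add1,r3:3,r4:Add2
c3: issue MUL r3<-Mul1 | r0:8,r1:4,r2:Add1,r3:Mul1,r4:Add2
c4: CDB Add1=-4; issue MUL r1<-Mul2 | r0:8,r1:Mul2,r2:-4,r3:Mul1,r4:Add2
c5: stall | r0:8,r1:Mul2,r2:-4,r3:Mul1,r4:Add2
c6: stall | r0:8,r1:Mul2,r2:-4,r3:Mul1,r4:Add2
c7: CDB Add2=-8; stall | r0:8,r1:Mul2,r2:-4,r3:Mul1,r4:-8
c8: stall | r0:8,r1:Mul2,r2:-4,r3:Mul1,r4:-8
c9: stall | r0:8,r1:Mul2,r2:-4,r3:Mul1,r4:-8
c10: stall | r0:8,r1:Mul2,r2:-4,r3:Mul1,r4:-8
c11: stall | r0:8,r1:Mul2,r2:-4,r3:Mul1,r4:-8
c12: CDB Mul1=-32; issue MUL r2<-Mul1 | r0:8,r1:Mul2,r2:Mul1,r3:-32,r4:-8
c13: issue SUB r4<-Add1 | r0:8,r1:Mul2,r2:Mul1,r3:-32,r4:Add1
c14: issue ADD r3<-Add2 | r0:8,r1:Mul2,r2:Mul1,r3:Add2,r4:Add1
c15: - | r0:8,r1:Mul2,r2:Mul1,r3:Add2,r4:Add1
c16: - | r0:8,r1:Mul2,r2:Mul1,r3:Add2,r4:Add1

STATUS = TAG Add2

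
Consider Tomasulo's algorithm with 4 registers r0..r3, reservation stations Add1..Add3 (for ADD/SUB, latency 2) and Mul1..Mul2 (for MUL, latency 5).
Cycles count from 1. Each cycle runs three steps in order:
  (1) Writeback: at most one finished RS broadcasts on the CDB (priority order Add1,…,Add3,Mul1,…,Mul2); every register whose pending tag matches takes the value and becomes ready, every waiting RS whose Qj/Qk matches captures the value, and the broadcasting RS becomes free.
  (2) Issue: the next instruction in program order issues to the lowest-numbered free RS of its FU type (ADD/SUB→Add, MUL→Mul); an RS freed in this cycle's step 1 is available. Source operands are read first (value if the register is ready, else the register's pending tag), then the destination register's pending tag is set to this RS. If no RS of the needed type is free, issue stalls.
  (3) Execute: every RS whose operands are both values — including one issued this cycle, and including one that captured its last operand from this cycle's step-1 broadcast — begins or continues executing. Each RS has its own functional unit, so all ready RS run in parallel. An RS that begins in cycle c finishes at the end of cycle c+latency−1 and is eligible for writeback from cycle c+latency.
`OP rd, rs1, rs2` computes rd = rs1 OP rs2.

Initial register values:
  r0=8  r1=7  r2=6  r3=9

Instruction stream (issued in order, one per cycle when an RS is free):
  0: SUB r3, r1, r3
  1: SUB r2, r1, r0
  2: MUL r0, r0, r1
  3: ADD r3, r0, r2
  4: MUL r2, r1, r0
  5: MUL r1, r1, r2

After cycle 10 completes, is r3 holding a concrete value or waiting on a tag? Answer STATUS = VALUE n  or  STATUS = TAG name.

STATUS = VALUE 55

cycle 1: issue SUB r3<-Add1 // r0:8,r1:7,r2:6,r3:Add1
cycle 2: issue SUB r2<-Add2 // r0:8,r1:7,r2:Add2,r3:Add1
cycle 3: CDB Add1=-2; issue MUL r0<-Mul1 // r0:Mul1,r1:7,r2:Add2,r3:-2
cycle 4: CDB Add2=-1; issue ADD r3<-Add1 // r0:Mul1,r1:7,r2:-1,r3:Add1
cycle 5: issue MUL r2<-Mul2 // r0:Mul1,r1:7,r2:Mul2,r3:Add1
cycle 6: stall // r0:Mul1,r1:7,r2:Mul2,r3:Add1
cycle 7: stall // r0:Mul1,r1:7,r2:Mul2,r3:Add1
cycle 8: CDB Mul1=56; issue MUL r1<-Mul1 // r0:56,r1:Mul1,r2:Mul2,r3:Add1
cycle 9: - // r0:56,r1:Mul1,r2:Mul2,r3:Add1
cycle 10: CDB Add1=55 // r0:56,r1:Mul1,r2:Mul2,r3:55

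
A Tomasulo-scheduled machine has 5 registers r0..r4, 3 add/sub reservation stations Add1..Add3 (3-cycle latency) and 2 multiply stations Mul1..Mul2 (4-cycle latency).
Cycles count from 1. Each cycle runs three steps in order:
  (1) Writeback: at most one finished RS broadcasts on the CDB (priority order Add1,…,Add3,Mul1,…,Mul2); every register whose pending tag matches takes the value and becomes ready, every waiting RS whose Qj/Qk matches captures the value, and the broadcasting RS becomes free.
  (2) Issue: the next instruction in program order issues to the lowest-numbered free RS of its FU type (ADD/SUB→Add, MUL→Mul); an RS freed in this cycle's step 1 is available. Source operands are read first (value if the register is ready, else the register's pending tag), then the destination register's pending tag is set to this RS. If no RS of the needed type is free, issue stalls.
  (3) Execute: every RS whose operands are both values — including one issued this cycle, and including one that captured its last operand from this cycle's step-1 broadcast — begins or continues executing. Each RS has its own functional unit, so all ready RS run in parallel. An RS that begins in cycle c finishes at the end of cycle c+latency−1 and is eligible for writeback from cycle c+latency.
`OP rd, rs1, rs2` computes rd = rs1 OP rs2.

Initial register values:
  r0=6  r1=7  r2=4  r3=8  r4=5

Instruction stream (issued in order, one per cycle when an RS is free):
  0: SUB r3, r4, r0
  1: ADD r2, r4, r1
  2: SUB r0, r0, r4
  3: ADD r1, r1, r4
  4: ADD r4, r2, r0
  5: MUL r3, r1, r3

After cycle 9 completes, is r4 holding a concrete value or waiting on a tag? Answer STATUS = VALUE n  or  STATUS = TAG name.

  c1: issue SUB r3<-Add1  regs: r0:6,r1:7,r2:4,r3:Add1,r4:5
  c2: issue ADD r2<-Add2  regs: r0:6,r1:7,r2:Add2,r3:Add1,r4:5
  c3: issue SUB r0<-Add3  regs: r0:Add3,r1:7,r2:Add2,r3:Add1,r4:5
  c4: CDB Add1=-1; issue ADD r1<-Add1  regs: r0:Add3,r1:Add1,r2:Add2,r3:-1,r4:5
  c5: CDB Add2=12; issue ADD r4<-Add2  regs: r0:Add3,r1:Add1,r2:12,r3:-1,r4:Add2
  c6: CDB Add3=1; issue MUL r3<-Mul1  regs: r0:1,r1:Add1,r2:12,r3:Mul1,r4:Add2
  c7: CDB Add1=12  regs: r0:1,r1:12,r2:12,r3:Mul1,r4:Add2
  c8: -  regs: r0:1,r1:12,r2:12,r3:Mul1,r4:Add2
  c9: CDB Add2=13  regs: r0:1,r1:12,r2:12,r3:Mul1,r4:13

STATUS = VALUE 13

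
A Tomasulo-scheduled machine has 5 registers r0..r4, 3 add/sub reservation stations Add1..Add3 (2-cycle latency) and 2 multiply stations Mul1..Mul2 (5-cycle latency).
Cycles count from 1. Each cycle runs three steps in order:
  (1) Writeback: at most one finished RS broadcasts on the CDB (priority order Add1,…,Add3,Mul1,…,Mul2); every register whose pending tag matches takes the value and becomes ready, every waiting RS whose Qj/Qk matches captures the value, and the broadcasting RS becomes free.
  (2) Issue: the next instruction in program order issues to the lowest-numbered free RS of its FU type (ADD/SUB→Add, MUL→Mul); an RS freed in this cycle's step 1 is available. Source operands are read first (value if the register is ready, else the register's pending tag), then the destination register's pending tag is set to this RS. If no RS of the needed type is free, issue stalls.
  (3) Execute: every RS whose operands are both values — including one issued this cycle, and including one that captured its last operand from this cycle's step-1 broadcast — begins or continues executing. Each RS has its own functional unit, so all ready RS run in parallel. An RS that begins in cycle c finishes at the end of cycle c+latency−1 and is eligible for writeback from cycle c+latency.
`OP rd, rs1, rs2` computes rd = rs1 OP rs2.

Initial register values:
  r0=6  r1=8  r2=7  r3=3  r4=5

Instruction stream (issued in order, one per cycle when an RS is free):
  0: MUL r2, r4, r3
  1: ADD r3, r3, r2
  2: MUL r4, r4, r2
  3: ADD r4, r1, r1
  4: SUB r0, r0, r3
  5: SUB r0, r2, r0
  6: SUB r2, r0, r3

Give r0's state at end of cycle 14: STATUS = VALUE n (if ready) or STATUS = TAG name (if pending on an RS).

  c1: issue MUL r2<-Mul1  regs: r0:6,r1:8,r2:Mul1,r3:3,r4:5
  c2: issue ADD r3<-Add1  regs: r0:6,r1:8,r2:Mul1,r3:Add1,r4:5
  c3: issue MUL r4<-Mul2  regs: r0:6,r1:8,r2:Mul1,r3:Add1,r4:Mul2
  c4: issue ADD r4<-Add2  regs: r0:6,r1:8,r2:Mul1,r3:Add1,r4:Add2
  c5: issue SUB r0<-Add3  regs: r0:Add3,r1:8,r2:Mul1,r3:Add1,r4:Add2
  c6: CDB Add2=16; issue SUB r0<-Add2  regs: r0:Add2,r1:8,r2:Mul1,r3:Add1,r4:16
  c7: CDB Mul1=15; stall  regs: r0:Add2,r1:8,r2:15,r3:Add1,r4:16
  c8: stall  regs: r0:Add2,r1:8,r2:15,r3:Add1,r4:16
  c9: CDB Add1=18; issue SUB r2<-Add1  regs: r0:Add2,r1:8,r2:Add1,r3:18,r4:16
  c10: -  regs: r0:Add2,r1:8,r2:Add1,r3:18,r4:16
  c11: CDB Add3=-12  regs: r0:Add2,r1:8,r2:Add1,r3:18,r4:16
  c12: CDB Mul2=75  regs: r0:Add2,r1:8,r2:Add1,r3:18,r4:16
  c13: CDB Add2=27  regs: r0:27,r1:8,r2:Add1,r3:18,r4:16
  c14: -  regs: r0:27,r1:8,r2:Add1,r3:18,r4:16

STATUS = VALUE 27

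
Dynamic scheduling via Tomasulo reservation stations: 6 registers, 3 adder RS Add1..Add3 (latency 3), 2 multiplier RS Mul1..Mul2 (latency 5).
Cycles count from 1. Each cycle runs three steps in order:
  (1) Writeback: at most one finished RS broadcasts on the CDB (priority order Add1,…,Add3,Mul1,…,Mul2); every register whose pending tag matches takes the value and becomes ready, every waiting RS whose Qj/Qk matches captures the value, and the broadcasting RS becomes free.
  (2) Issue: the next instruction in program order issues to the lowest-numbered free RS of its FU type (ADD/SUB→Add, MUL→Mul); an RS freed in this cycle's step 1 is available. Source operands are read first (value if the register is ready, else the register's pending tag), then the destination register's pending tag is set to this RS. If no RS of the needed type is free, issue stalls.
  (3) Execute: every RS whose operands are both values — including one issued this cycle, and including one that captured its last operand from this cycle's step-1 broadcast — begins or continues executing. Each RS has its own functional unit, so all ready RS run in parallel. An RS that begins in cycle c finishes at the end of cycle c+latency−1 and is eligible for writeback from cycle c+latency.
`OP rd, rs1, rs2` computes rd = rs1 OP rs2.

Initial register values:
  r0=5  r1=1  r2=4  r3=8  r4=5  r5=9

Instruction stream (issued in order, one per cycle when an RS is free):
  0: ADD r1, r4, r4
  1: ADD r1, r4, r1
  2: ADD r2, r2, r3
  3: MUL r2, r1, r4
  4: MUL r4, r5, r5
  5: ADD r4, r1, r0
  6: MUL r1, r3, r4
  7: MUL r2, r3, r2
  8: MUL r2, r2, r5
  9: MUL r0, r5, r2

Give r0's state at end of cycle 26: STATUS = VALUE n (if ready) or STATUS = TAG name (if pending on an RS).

STATUS = TAG Mul1

  c1: issue ADD r1<-Add1  regs: r0:5,r1:Add1,r2:4,r3:8,r4:5,r5:9
  c2: issue ADD r1<-Add2  regs: r0:5,r1:Add2,r2:4,r3:8,r4:5,r5:9
  c3: issue ADD r2<-Add3  regs: r0:5,r1:Add2,r2:Add3,r3:8,r4:5,r5:9
  c4: CDB Add1=10; issue MUL r2<-Mul1  regs: r0:5,r1:Add2,r2:Mul1,r3:8,r4:5,r5:9
  c5: issue MUL r4<-Mul2  regs: r0:5,r1:Add2,r2:Mul1,r3:8,r4:Mul2,r5:9
  c6: CDB Add3=12; issue ADD r4<-Add1  regs: r0:5,r1:Add2,r2:Mul1,r3:8,r4:Add1,r5:9
  c7: CDB Add2=15; stall  regs: r0:5,r1:15,r2:Mul1,r3:8,r4:Add1,r5:9
  c8: stall  regs: r0:5,r1:15,r2:Mul1,r3:8,r4:Add1,r5:9
  c9: stall  regs: r0:5,r1:15,r2:Mul1,r3:8,r4:Add1,r5:9
  c10: CDB Add1=20; stall  regs: r0:5,r1:15,r2:Mul1,r3:8,r4:20,r5:9
  c11: CDB Mul2=81; issue MUL r1<-Mul2  regs: r0:5,r1:Mul2,r2:Mul1,r3:8,r4:20,r5:9
  c12: CDB Mul1=75; issue MUL r2<-Mul1  regs: r0:5,r1:Mul2,r2:Mul1,r3:8,r4:20,r5:9
  c13: stall  regs: r0:5,r1:Mul2,r2:Mul1,r3:8,r4:20,r5:9
  c14: stall  regs: r0:5,r1:Mul2,r2:Mul1,r3:8,r4:20,r5:9
  c15: stall  regs: r0:5,r1:Mul2,r2:Mul1,r3:8,r4:20,r5:9
  c16: CDB Mul2=160; issue MUL r2<-Mul2  regs: r0:5,r1:160,r2:Mul2,r3:8,r4:20,r5:9
  c17: CDB Mul1=600; issue MUL r0<-Mul1  regs: r0:Mul1,r1:160,r2:Mul2,r3:8,r4:20,r5:9
  c18: -  regs: r0:Mul1,r1:160,r2:Mul2,r3:8,r4:20,r5:9
  c19: -  regs: r0:Mul1,r1:160,r2:Mul2,r3:8,r4:20,r5:9
  c20: -  regs: r0:Mul1,r1:160,r2:Mul2,r3:8,r4:20,r5:9
  c21: -  regs: r0:Mul1,r1:160,r2:Mul2,r3:8,r4:20,r5:9
  c22: CDB Mul2=5400  regs: r0:Mul1,r1:160,r2:5400,r3:8,r4:20,r5:9
  c23: -  regs: r0:Mul1,r1:160,r2:5400,r3:8,r4:20,r5:9
  c24: -  regs: r0:Mul1,r1:160,r2:5400,r3:8,r4:20,r5:9
  c25: -  regs: r0:Mul1,r1:160,r2:5400,r3:8,r4:20,r5:9
  c26: -  regs: r0:Mul1,r1:160,r2:5400,r3:8,r4:20,r5:9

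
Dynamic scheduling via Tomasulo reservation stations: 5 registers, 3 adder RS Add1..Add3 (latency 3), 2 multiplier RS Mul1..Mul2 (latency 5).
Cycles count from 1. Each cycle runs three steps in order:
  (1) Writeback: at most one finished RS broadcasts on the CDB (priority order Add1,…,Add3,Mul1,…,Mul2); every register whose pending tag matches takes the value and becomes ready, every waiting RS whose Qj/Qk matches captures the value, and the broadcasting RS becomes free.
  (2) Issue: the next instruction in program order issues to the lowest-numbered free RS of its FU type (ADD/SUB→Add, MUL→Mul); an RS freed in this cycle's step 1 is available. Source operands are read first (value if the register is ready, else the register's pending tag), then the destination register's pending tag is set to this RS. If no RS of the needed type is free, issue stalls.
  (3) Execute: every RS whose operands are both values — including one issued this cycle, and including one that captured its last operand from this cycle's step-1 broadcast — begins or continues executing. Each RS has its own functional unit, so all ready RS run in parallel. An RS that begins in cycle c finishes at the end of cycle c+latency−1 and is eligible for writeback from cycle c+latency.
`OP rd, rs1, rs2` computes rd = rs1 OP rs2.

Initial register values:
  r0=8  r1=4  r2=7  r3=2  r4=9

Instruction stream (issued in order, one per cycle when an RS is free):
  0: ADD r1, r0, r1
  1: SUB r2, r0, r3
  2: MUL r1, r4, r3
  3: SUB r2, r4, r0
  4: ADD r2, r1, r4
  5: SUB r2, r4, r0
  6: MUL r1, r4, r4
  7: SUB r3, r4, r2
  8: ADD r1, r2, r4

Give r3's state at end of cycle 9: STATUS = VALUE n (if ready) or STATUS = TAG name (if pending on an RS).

c1: issue ADD r1<-Add1 | r0:8,r1:Add1,r2:7,r3:2,r4:9
c2: issue SUB r2<-Add2 | r0:8,r1:Add1,r2:Add2,r3:2,r4:9
c3: issue MUL r1<-Mul1 | r0:8,r1:Mul1,r2:Add2,r3:2,r4:9
c4: CDB Add1=12; issue SUB r2<-Add1 | r0:8,r1:Mul1,r2:Add1,r3:2,r4:9
c5: CDB Add2=6; issue ADD r2<-Add2 | r0:8,r1:Mul1,r2:Add2,r3:2,r4:9
c6: issue SUB r2<-Add3 | r0:8,r1:Mul1,r2:Add3,r3:2,r4:9
c7: CDB Add1=1; issue MUL r1<-Mul2 | r0:8,r1:Mul2,r2:Add3,r3:2,r4:9
c8: CDB Mul1=18; issue SUB r3<-Add1 | r0:8,r1:Mul2,r2:Add3,r3:Add1,r4:9
c9: CDB Add3=1; issue ADD r1<-Add3 | r0:8,r1:Add3,r2:1,r3:Add1,r4:9

STATUS = TAG Add1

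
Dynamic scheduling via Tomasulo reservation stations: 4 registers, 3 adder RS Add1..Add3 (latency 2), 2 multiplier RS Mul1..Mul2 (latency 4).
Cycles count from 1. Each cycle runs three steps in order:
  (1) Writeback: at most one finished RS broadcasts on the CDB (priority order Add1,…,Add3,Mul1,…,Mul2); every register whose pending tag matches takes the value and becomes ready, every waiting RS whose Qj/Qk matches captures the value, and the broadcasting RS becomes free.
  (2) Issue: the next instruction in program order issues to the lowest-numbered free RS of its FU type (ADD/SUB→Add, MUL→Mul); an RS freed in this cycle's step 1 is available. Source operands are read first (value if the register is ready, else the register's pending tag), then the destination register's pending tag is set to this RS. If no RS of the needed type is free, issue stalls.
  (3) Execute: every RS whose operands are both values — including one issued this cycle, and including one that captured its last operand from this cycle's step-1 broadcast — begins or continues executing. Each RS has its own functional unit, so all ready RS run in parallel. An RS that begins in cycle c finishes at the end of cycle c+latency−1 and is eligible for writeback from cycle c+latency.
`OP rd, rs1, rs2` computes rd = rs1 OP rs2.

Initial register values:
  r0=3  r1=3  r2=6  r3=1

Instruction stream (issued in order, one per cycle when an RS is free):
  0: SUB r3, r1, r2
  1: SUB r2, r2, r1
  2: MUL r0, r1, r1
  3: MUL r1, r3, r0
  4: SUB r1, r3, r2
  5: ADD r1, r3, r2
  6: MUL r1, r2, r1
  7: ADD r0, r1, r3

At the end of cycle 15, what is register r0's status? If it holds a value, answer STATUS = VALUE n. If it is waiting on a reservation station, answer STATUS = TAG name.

STATUS = VALUE -3

cycle 1: issue SUB r3<-Add1 // r0:3,r1:3,r2:6,r3:Add1
cycle 2: issue SUB r2<-Add2 // r0:3,r1:3,r2:Add2,r3:Add1
cycle 3: CDB Add1=-3; issue MUL r0<-Mul1 // r0:Mul1,r1:3,r2:Add2,r3:-3
cycle 4: CDB Add2=3; issue MUL r1<-Mul2 // r0:Mul1,r1:Mul2,r2:3,r3:-3
cycle 5: issue SUB r1<-Add1 // r0:Mul1,r1:Add1,r2:3,r3:-3
cycle 6: issue ADD r1<-Add2 // r0:Mul1,r1:Add2,r2:3,r3:-3
cycle 7: CDB Add1=-6; stall // r0:Mul1,r1:Add2,r2:3,r3:-3
cycle 8: CDB Add2=0; stall // r0:Mul1,r1:0,r2:3,r3:-3
cycle 9: CDB Mul1=9; issue MUL r1<-Mul1 // r0:9,r1:Mul1,r2:3,r3:-3
cycle 10: issue ADD r0<-Add1 // r0:Add1,r1:Mul1,r2:3,r3:-3
cycle 11: - // r0:Add1,r1:Mul1,r2:3,r3:-3
cycle 12: - // r0:Add1,r1:Mul1,r2:3,r3:-3
cycle 13: CDB Mul1=0 // r0:Add1,r1:0,r2:3,r3:-3
cycle 14: CDB Mul2=-27 // r0:Add1,r1:0,r2:3,r3:-3
cycle 15: CDB Add1=-3 // r0:-3,r1:0,r2:3,r3:-3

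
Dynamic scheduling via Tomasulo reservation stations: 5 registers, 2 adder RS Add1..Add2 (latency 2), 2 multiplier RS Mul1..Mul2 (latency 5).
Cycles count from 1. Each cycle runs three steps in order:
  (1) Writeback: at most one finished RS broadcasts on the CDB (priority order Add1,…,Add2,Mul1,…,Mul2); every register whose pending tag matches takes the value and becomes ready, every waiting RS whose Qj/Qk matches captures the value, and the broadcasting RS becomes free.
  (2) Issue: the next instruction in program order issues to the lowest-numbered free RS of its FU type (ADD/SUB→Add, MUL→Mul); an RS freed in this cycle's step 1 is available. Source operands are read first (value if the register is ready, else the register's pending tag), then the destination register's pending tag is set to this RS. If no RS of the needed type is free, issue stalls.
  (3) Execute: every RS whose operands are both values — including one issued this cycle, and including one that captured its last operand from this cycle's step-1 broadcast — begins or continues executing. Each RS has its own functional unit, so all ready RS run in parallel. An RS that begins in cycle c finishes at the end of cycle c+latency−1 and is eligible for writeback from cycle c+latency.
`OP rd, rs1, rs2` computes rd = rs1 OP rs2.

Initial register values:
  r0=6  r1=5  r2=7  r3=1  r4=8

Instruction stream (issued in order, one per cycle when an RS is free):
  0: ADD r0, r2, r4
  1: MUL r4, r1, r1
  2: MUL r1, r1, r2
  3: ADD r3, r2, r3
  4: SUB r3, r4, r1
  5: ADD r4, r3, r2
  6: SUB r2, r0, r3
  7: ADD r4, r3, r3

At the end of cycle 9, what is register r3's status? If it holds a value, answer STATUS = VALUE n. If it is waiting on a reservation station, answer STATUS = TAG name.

STATUS = TAG Add2

  c1: issue ADD r0<-Add1  regs: r0:Add1,r1:5,r2:7,r3:1,r4:8
  c2: issue MUL r4<-Mul1  regs: r0:Add1,r1:5,r2:7,r3:1,r4:Mul1
  c3: CDB Add1=15; issue MUL r1<-Mul2  regs: r0:15,r1:Mul2,r2:7,r3:1,r4:Mul1
  c4: issue ADD r3<-Add1  regs: r0:15,r1:Mul2,r2:7,r3:Add1,r4:Mul1
  c5: issue SUB r3<-Add2  regs: r0:15,r1:Mul2,r2:7,r3:Add2,r4:Mul1
  c6: CDB Add1=8; issue ADD r4<-Add1  regs: r0:15,r1:Mul2,r2:7,r3:Add2,r4:Add1
  c7: CDB Mul1=25; stall  regs: r0:15,r1:Mul2,r2:7,r3:Add2,r4:Add1
  c8: CDB Mul2=35; stall  regs: r0:15,r1:35,r2:7,r3:Add2,r4:Add1
  c9: stall  regs: r0:15,r1:35,r2:7,r3:Add2,r4:Add1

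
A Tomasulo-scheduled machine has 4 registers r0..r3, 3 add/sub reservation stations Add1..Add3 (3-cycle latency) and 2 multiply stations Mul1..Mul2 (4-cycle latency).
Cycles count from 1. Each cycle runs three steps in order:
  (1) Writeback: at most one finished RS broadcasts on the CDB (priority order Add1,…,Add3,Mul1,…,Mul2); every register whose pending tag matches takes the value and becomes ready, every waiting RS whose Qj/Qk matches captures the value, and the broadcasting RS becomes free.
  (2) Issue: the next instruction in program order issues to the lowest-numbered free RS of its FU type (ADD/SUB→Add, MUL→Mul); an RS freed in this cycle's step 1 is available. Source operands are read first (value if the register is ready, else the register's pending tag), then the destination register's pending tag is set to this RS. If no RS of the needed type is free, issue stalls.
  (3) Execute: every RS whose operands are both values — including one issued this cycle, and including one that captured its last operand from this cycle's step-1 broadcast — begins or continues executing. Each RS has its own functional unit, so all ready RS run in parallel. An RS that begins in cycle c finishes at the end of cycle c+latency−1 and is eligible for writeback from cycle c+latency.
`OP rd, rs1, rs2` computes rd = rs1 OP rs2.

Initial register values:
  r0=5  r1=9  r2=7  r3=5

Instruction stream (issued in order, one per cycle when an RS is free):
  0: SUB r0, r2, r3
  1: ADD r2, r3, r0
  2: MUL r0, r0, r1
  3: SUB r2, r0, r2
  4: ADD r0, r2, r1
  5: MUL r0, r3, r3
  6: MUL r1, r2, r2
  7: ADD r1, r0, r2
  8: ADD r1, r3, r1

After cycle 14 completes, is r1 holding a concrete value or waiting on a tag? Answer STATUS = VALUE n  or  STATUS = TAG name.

  c1: issue SUB r0<-Add1  regs: r0:Add1,r1:9,r2:7,r3:5
  c2: issue ADD r2<-Add2  regs: r0:Add1,r1:9,r2:Add2,r3:5
  c3: issue MUL r0<-Mul1  regs: r0:Mul1,r1:9,r2:Add2,r3:5
  c4: CDB Add1=2; issue SUB r2<-Add1  regs: r0:Mul1,r1:9,r2:Add1,r3:5
  c5: issue ADD r0<-Add3  regs: r0:Add3,r1:9,r2:Add1,r3:5
  c6: issue MUL r0<-Mul2  regs: r0:Mul2,r1:9,r2:Add1,r3:5
  c7: CDB Add2=7; stall  regs: r0:Mul2,r1:9,r2:Add1,r3:5
  c8: CDB Mul1=18; issue MUL r1<-Mul1  regs: r0:Mul2,r1:Mul1,r2:Add1,r3:5
  c9: issue ADD r1<-Add2  regs: r0:Mul2,r1:Add2,r2:Add1,r3:5
  c10: CDB Mul2=25; stall  regs: r0:25,r1:Add2,r2:Add1,r3:5
  c11: CDB Add1=11; issue ADD r1<-Add1  regs: r0:25,r1:Add1,r2:11,r3:5
  c12: -  regs: r0:25,r1:Add1,r2:11,r3:5
  c13: -  regs: r0:25,r1:Add1,r2:11,r3:5
  c14: CDB Add2=36  regs: r0:25,r1:Add1,r2:11,r3:5

STATUS = TAG Add1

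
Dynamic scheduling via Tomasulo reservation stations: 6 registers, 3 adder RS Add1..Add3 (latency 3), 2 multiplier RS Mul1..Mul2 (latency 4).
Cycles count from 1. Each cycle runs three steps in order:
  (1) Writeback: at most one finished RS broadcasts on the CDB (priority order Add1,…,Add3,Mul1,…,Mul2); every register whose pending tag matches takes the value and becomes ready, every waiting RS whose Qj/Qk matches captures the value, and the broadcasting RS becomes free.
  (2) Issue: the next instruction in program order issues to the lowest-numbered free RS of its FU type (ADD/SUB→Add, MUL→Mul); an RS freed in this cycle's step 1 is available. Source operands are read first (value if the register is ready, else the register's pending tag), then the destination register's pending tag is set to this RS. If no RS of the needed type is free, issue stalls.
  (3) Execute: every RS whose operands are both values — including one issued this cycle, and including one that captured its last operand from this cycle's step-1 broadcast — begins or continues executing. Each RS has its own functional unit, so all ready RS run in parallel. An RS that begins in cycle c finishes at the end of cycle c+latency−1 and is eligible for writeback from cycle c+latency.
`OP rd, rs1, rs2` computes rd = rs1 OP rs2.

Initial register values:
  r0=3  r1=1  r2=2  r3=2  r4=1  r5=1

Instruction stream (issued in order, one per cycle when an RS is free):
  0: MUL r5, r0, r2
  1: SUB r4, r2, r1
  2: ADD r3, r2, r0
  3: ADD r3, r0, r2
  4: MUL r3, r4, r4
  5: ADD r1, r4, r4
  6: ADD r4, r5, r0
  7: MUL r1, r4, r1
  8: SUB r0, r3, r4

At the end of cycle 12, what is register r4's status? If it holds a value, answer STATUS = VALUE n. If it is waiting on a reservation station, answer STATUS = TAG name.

STATUS = VALUE 9

cycle 1: issue MUL r5<-Mul1 // r0:3,r1:1,r2:2,r3:2,r4:1,r5:Mul1
cycle 2: issue SUB r4<-Add1 // r0:3,r1:1,r2:2,r3:2,r4:Add1,r5:Mul1
cycle 3: issue ADD r3<-Add2 // r0:3,r1:1,r2:2,r3:Add2,r4:Add1,r5:Mul1
cycle 4: issue ADD r3<-Add3 // r0:3,r1:1,r2:2,r3:Add3,r4:Add1,r5:Mul1
cycle 5: CDB Add1=1; issue MUL r3<-Mul2 // r0:3,r1:1,r2:2,r3:Mul2,r4:1,r5:Mul1
cycle 6: CDB Add2=5; issue ADD r1<-Add1 // r0:3,r1:Add1,r2:2,r3:Mul2,r4:1,r5:Mul1
cycle 7: CDB Add3=5; issue ADD r4<-Add2 // r0:3,r1:Add1,r2:2,r3:Mul2,r4:Add2,r5:Mul1
cycle 8: CDB Mul1=6; issue MUL r1<-Mul1 // r0:3,r1:Mul1,r2:2,r3:Mul2,r4:Add2,r5:6
cycle 9: CDB Add1=2; issue SUB r0<-Add1 // r0:Add1,r1:Mul1,r2:2,r3:Mul2,r4:Add2,r5:6
cycle 10: CDB Mul2=1 // r0:Add1,r1:Mul1,r2:2,r3:1,r4:Add2,r5:6
cycle 11: CDB Add2=9 // r0:Add1,r1:Mul1,r2:2,r3:1,r4:9,r5:6
cycle 12: - // r0:Add1,r1:Mul1,r2:2,r3:1,r4:9,r5:6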